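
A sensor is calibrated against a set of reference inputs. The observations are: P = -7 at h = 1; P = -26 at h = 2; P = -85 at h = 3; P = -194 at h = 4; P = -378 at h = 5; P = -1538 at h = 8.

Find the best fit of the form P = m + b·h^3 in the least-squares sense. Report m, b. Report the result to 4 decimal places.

m = -3.1103, b = -2.9977

The normal system AᵀA·[m, b]ᵀ = AᵀP is [[6, 737]; [737, 282659]]·[m, b]ᵀ = [-2228, -849632]ᵀ.
Eliminating b: 282659·(row 1) − 737·(row 2) gives 1152785·m = 282659·(-2228) − 737·(-849632) = -3585468, so m = -3585468/1152785.
Then b = ((-849632) − 737·(-3585468/1152785))/282659 = -3455756/1152785.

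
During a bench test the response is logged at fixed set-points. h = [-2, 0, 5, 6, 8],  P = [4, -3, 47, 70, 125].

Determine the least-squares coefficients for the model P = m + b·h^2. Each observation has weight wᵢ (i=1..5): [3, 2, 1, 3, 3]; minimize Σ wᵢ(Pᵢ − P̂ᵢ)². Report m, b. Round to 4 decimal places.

With design matrix X, XᵀWX = [[12, 337]; [337, 16849]] and XᵀWP = [638, 32783]ᵀ.
Eliminating b: 16849·(row 1) − 337·(row 2) gives 88619·m = 16849·638 − 337·32783 = -298209, so m = -298209/88619.
Then b = (32783 − 337·(-298209/88619))/16849 = 178390/88619.

m = -3.3651, b = 2.0130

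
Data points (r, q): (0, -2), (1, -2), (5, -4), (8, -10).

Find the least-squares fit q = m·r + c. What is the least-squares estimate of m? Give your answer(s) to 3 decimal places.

m = -0.951

From the data, Σr·r = 90, Σr = 14, Σ1 = 4.
And Σr·q = -102, Σq = -18.
Normal equations: [[90, 14]; [14, 4]]·[m, c]ᵀ = [-102, -18]ᵀ.
Eliminating c: 4·(row 1) − 14·(row 2) gives 164·m = 4·(-102) − 14·(-18) = -156, so m = -39/41.
Then c = ((-18) − 14·(-39/41))/4 = -48/41.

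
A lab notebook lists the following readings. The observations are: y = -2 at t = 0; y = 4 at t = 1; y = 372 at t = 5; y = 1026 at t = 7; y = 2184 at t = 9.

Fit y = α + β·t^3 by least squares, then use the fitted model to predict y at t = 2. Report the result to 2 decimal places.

The normal equations are: 5·α + 1198·β = 3584;  1198·α + 664716·β = 1990558.
Δ = 5·664716 − 1198² = 1888376.
α = (3584·664716 − 1198·1990558)/1888376 = -586585/472094; β = (5·1990558 − 1198·3584)/1888376 = 2829579/944188.
At t = 2: ŷ = (-586585/472094)·(1) + (2829579/944188)·(8) = 10731731/472094.

ŷ = 22.73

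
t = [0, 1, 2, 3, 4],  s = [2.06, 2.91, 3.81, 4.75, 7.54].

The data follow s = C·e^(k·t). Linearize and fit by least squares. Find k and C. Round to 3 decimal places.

With ln sᵢ as the transformed response and tᵢ as the regressor:
Σt = 10.0000, Σ(t)² = 30.0000, Σln s = 6.7069, Σt·ln s = 16.4987.
Normal system: [[30.0000, 10.0000]; [10.0000, 5]]·[k, ln C]ᵀ = [16.4987, 6.7069]ᵀ.
Slope k = (n·Σt·ln s − Σt·Σln s)/(n·Σ(t)² − (Σt)²) = (5·16.4987 − 10.0000·6.7069)/50.0000 = 0.30850; ln C = (Σln s − k·Σt)/n = 0.72437, so C = exp(0.72437) = 2.06342.

k = 0.309, C = 2.063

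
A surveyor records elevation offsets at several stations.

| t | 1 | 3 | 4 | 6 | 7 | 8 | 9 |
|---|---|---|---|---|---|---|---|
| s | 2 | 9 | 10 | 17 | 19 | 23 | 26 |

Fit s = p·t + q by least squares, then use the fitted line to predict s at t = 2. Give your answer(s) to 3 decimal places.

AᵀA·[p, q]ᵀ = Aᵀs reads: 256·p + 38·q = 722;  38·p + 7·q = 106.
Eliminating q: 7·(row 1) − 38·(row 2) gives 348·p = 7·722 − 38·106 = 1026, so p = 171/58.
Then q = (106 − 38·(171/58))/7 = -25/29.
At t = 2: ŝ = (171/58)·(2) + (-25/29)·(1) = 146/29.

ŝ = 5.034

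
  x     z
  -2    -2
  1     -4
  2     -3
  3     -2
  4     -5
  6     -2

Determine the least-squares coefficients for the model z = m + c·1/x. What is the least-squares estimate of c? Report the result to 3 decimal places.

c = -1.259

The normal equations are: 6·m + (7/4)·c = -18;  (7/4)·m + (245/144)·c = -27/4.
det = 6·(245/144) − (7/4)² = 343/48.
m = ((-18)·(245/144) − (7/4)·(-27/4))/(343/48) = -129/49; c = (6·(-27/4) − (7/4)·(-18))/(343/48) = -432/343.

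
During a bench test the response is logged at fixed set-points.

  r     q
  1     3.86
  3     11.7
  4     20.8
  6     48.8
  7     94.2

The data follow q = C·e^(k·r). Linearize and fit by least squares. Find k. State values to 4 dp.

Taking logs, ln q = k·r + ln C, so regress ln q on r.
Over the data: Σr = 21.0000, Σ(r)² = 111.0000, Σln q = 15.2784, Σr·ln q = 76.0136.
Normal system: [[111.0000, 21.0000]; [21.0000, 5]]·[k, ln C]ᵀ = [76.0136, 15.2784]ᵀ.
Solving (det = 114.0000): k = 0.51949, ln C = 0.87380.

k = 0.5195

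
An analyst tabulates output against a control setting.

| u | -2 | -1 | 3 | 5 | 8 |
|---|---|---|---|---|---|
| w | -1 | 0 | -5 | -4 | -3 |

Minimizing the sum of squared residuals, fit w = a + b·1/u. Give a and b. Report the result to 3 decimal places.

a = -3.198, b = -3.553

Sums needed: Σ1 = 5, Σ1/u = -101/120, Σ1/u·1/u = 20401/14400.
Right-hand side: Σw = -13, Σ1/u·w = -281/120.
Normal equations: [[5, -101/120]; [-101/120, 20401/14400]]·[a, b]ᵀ = [-13, -281/120]ᵀ.
Eliminating b: (20401/14400)·(row 1) − (-101/120)·(row 2) gives (22951/3600)·a = (20401/14400)·(-13) − (-101/120)·(-281/120) = -146797/7200, so a = -146797/45902.
Then b = ((-281/120) − (-101/120)·(-146797/45902))/(20401/14400) = -81540/22951.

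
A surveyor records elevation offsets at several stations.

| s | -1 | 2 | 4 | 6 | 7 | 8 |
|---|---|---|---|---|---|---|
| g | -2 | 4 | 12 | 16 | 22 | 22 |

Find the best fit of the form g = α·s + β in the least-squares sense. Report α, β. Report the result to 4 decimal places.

α = 2.8488, β = -0.0116

The normal equations are: 170·α + 26·β = 484;  26·α + 6·β = 74.
det = 170·6 − 26² = 344.
α = (484·6 − 26·74)/344 = 245/86; β = (170·74 − 26·484)/344 = -1/86.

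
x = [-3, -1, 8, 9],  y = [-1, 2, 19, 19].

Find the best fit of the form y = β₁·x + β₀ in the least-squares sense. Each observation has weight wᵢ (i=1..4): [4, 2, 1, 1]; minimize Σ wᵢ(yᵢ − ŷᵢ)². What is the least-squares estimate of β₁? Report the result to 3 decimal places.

With design matrix M, MᵀWM = [[183, 3]; [3, 8]] and MᵀWy = [331, 38]ᵀ.
Determinant 183·8 − 3² = 1455.
β₁ = (331·8 − 3·38)/1455 = 2534/1455; β₀ = (183·38 − 3·331)/1455 = 1987/485.

β₁ = 1.742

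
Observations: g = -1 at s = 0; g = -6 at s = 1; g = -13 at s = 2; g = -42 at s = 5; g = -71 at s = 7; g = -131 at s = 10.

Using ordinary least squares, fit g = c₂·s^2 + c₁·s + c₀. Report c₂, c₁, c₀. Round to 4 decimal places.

c₂ = -0.9639, c₁ = -3.2640, c₀ = -1.6448

MᵀM·[c₂, c₁, c₀]ᵀ = Mᵀg reads: 13043·c₂ + 1477·c₁ + 179·c₀ = -17687;  1477·c₂ + 179·c₁ + 25·c₀ = -2049;  179·c₂ + 25·c₁ + 6·c₀ = -264.
Inverting the 3×3 Gram matrix, [c₂, c₁, c₀]ᵀ = [-60469/62736, -204769/62736, -8599/5228]ᵀ.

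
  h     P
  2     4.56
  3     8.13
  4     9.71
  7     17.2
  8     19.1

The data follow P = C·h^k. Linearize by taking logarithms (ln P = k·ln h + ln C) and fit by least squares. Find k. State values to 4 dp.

k = 1.0035

With ln Pᵢ as the transformed response and ln hᵢ as the regressor:
AᵀA = [[11.7199, 7.2034]; [7.2034, 5]], rhs = [18.1748, 11.6806]ᵀ  (here Σln h = 7.2034, Σ(ln h)² = 11.7199, Σln P = 11.6806, Σln h·ln P = 18.1748).
Solving (det = 6.7102): k = 1.00352, ln C = 0.89038.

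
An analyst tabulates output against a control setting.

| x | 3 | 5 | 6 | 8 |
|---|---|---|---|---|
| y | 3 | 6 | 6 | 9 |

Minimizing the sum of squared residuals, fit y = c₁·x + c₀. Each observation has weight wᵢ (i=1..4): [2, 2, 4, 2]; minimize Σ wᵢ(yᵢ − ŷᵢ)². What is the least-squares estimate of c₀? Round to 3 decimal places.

c₀ = -0.364

Sums needed: Σwᵢ·x·x = 340, Σwᵢ·x = 56, Σwᵢ·1 = 10.
And Σwᵢ·x·y = 366, Σwᵢ·y = 60.
So AᵀWA·[c₁, c₀]ᵀ = AᵀWy: [[340, 56]; [56, 10]]·[c₁, c₀]ᵀ = [366, 60]ᵀ.
Determinant 340·10 − 56² = 264.
c₁ = (366·10 − 56·60)/264 = 25/22; c₀ = (340·60 − 56·366)/264 = -4/11.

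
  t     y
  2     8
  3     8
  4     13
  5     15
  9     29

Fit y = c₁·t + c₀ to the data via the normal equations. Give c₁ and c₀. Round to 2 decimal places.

c₁ = 3.16, c₀ = 0.08

Compute the Gram sums: Σt·t = 135, Σt = 23, Σ1 = 5.
Moment sums: Σt·y = 428, Σy = 73.
Normal equations: [[135, 23]; [23, 5]]·[c₁, c₀]ᵀ = [428, 73]ᵀ.
Eliminating c₀: 5·(row 1) − 23·(row 2) gives 146·c₁ = 5·428 − 23·73 = 461, so c₁ = 461/146.
Then c₀ = (73 − 23·(461/146))/5 = 11/146.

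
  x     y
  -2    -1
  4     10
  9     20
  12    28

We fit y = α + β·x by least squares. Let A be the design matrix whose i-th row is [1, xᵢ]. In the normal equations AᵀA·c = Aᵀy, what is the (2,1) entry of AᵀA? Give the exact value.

Row 2 ↔ basis x, column 1 ↔ basis 1, so (AᵀA)_{2,1} = Σᵢ x = (-2)·(1) + (4)·(1) + (9)·(1) + (12)·(1) = 23.

23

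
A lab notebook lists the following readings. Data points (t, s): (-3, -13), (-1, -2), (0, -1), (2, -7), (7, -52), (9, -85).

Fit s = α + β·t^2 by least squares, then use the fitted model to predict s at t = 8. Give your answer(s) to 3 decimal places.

ŝ = -67.637

Entries of XᵀX: Σ1 = 6, Σt^2 = 144, Σt^2·t^2 = 9060.
For Xᵀs: Σs = -160, Σt^2·s = -9580.
det = 6·9060 − 144² = 33624.
α = ((-160)·9060 − 144·(-9580))/33624 = -2920/1401; β = (6·(-9580) − 144·(-160))/33624 = -1435/1401.
At t = 8: ŝ = (-2920/1401)·(1) + (-1435/1401)·(64) = -94760/1401.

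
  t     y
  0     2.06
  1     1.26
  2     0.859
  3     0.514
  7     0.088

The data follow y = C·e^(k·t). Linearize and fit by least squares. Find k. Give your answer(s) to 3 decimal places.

Let Y = ln y. Fitting Y = k·t + ln C by least squares:
Σt = 13.0000, Σ(t)² = 63.0000, Σln y = -2.2941, Σt·ln y = -19.0824.
Equations: 63.0000·k + 13.0000·ln C = -19.0824;  13.0000·k + 5·ln C = -2.2941.
Solving (det = 146.0000): k = -0.44924, ln C = 0.70919.

k = -0.449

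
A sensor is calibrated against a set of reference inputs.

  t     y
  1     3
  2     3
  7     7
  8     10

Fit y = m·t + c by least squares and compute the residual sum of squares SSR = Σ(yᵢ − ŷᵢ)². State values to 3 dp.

The normal equations are: 118·m + 18·c = 138;  18·m + 4·c = 23.
(Σt·t = 118, Σt = 18, Σ1 = 4, Σt·y = 138, Σy = 23.)
Δ = 118·4 − 18² = 148.
m = (138·4 − 18·23)/148 = 69/74; c = (118·23 − 18·138)/148 = 115/74.
Residuals: 19/37, -31/74, -40/37, 73/74; SSR = 191/74.

SSR = 2.581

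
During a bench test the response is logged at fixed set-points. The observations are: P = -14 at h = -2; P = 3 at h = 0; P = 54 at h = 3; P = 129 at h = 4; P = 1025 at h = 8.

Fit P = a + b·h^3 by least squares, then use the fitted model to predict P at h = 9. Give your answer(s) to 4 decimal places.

P̂ = 1458.5513

The normal equations are: 5·a + 595·b = 1197;  595·a + 267033·b = 534626.
Eliminating b: 267033·(row 1) − 595·(row 2) gives 981140·a = 267033·1197 − 595·534626 = 1536031, so a = 1536031/981140.
Then b = (534626 − 595·(1536031/981140))/267033 = 392183/196228.
At h = 9: P̂ = (1536031/981140)·(1) + (392183/196228)·(729) = 715521533/490570.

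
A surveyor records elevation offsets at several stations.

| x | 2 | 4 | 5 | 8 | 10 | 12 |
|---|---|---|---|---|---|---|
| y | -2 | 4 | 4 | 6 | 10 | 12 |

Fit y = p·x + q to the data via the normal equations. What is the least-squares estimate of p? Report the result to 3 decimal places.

p = 1.259

MᵀM·[p, q]ᵀ = Mᵀy reads: 353·p + 41·q = 324;  41·p + 6·q = 34.
(Σx·x = 353, Σx = 41, Σ1 = 6, Σx·y = 324, Σy = 34.)
Eliminating q: 6·(row 1) − 41·(row 2) gives 437·p = 6·324 − 41·34 = 550, so p = 550/437.
Then q = (34 − 41·(550/437))/6 = -1282/437.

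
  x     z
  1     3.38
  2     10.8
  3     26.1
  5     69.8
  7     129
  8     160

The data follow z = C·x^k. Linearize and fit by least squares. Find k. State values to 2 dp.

k = 1.89

With ln zᵢ as the transformed response and ln xᵢ as the regressor:
Σln x = 7.4265, Σ(ln x)² = 12.3883, Σln z = 21.0400, Σln x·ln z = 32.0763.
Equations: 12.3883·k + 7.4265·ln C = 32.0763;  7.4265·k + 6·ln C = 21.0400.
Solving (det = 19.1764): k = 1.88793, ln C = 1.16986.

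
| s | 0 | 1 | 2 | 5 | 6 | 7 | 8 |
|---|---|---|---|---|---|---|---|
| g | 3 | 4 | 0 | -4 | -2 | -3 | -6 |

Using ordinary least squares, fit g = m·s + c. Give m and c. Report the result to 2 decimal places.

m = -1.08, c = 3.35

Compute the Gram sums: Σs·s = 179, Σs = 29, Σ1 = 7.
Right-hand side: Σs·g = -97, Σg = -8.
Eliminating c: 7·(row 1) − 29·(row 2) gives 412·m = 7·(-97) − 29·(-8) = -447, so m = -447/412.
Then c = ((-8) − 29·(-447/412))/7 = 1381/412.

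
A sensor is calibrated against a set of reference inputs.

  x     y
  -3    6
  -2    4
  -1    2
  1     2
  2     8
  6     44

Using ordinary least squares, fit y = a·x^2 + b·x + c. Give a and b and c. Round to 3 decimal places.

a = 0.997, b = 1.123, c = 1.304

Normal-equation sums: Σx^2·x^2 = 1411, Σx^2·x = 189, Σx^2 = 55, Σx·x = 55, Σx = 3, Σ1 = 6.
Moment sums: Σx^2·y = 1690, Σx·y = 254, Σy = 66.
Normal equations: [[1411, 189, 55]; [189, 55, 3]; [55, 3, 6]]·[a, b, c]ᵀ = [1690, 254, 66]ᵀ.
Inverting the 3×3 Gram matrix, [a, b, c]ᵀ = [16767/16825, 18887/16825, 21934/16825]ᵀ.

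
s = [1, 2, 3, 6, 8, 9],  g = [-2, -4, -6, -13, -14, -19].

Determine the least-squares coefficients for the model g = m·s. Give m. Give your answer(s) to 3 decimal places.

m = -1.995

From the data, Σs·s = 195.
And Σs·g = -389.
So AᵀA·[m]ᵀ = Aᵀg: [[195]]·[m]ᵀ = [-389]ᵀ.
Hence m = -389 / 195 ≈ -1.99487.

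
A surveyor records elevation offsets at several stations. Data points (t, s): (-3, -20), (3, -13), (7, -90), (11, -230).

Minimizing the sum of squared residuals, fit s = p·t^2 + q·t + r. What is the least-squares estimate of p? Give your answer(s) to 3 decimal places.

Compute the Gram sums: Σt^2·t^2 = 17204, Σt^2·t = 1674, Σt^2 = 188, Σt·t = 188, Σt = 18, Σ1 = 4.
Right-hand side: Σt^2·s = -32537, Σt·s = -3139, Σs = -353.
Normal equations: [[17204, 1674, 188]; [1674, 188, 18]; [188, 18, 4]]·[p, q, r]ᵀ = [-32537, -3139, -353]ᵀ.
Inverting the 3×3 Gram matrix, [p, q, r]ᵀ = [-52801/26224, 7147/6556, 38733/26224]ᵀ.

p = -2.013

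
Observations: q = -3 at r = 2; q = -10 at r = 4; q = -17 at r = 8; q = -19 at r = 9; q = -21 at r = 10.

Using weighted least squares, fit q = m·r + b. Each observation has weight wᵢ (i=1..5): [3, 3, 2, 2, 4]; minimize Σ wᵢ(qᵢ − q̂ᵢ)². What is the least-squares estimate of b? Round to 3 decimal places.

b = 0.105

Entries of MᵀWM: Σwᵢ·r·r = 750, Σwᵢ·r = 92, Σwᵢ·1 = 14.
Moment sums: Σwᵢ·r·q = -1592, Σwᵢ·q = -195.
MᵀWM·[m, b]ᵀ = MᵀWq becomes [[750, 92]; [92, 14]]·[m, b]ᵀ = [-1592, -195]ᵀ.
Δ = 750·14 − 92² = 2036.
m = ((-1592)·14 − 92·(-195))/2036 = -1087/509; b = (750·(-195) − 92·(-1592))/2036 = 107/1018.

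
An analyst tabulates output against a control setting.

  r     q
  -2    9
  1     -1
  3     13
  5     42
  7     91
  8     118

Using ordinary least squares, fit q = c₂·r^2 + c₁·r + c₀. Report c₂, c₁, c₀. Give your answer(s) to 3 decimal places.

Entries of MᵀM: Σr^2·r^2 = 7220, Σr^2·r = 1000, Σr^2 = 152, Σr·r = 152, Σr = 22, Σ1 = 6.
Right-hand side: Σr^2·q = 13213, Σr·q = 1811, Σq = 272.
Normal equations: [[7220, 1000, 152]; [1000, 152, 22]; [152, 22, 6]]·[c₂, c₁, c₀]ᵀ = [13213, 1811, 272]ᵀ.
Inverting the 3×3 Gram matrix, [c₂, c₁, c₀]ᵀ = [45405/22196, -14293/11098, -19613/11098]ᵀ.

c₂ = 2.046, c₁ = -1.288, c₀ = -1.767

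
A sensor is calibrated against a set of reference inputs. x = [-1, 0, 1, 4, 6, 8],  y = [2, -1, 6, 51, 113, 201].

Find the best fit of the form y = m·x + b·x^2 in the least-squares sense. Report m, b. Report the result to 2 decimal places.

m = 0.72, b = 3.04

Entries of AᵀA: Σx·x = 118, Σx·x^2 = 792, Σx^2·x^2 = 5650.
Moment sums: Σx·y = 2494, Σx^2·y = 17756.
AᵀA·[m, b]ᵀ = Aᵀy becomes [[118, 792]; [792, 5650]]·[m, b]ᵀ = [2494, 17756]ᵀ.
Eliminating b: 5650·(row 1) − 792·(row 2) gives 39436·m = 5650·2494 − 792·17756 = 28348, so m = 7087/9859.
Then b = (17756 − 792·(7087/9859))/5650 = 29990/9859.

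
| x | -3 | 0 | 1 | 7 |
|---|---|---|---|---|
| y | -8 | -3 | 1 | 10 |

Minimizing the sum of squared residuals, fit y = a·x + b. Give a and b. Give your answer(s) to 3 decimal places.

a = 1.801, b = -2.251

Sums needed: Σx·x = 59, Σx = 5, Σ1 = 4.
Right-hand side: Σx·y = 95, Σy = 0.
det = 59·4 − 5² = 211.
a = (95·4 − 5·0)/211 = 380/211; b = (59·0 − 5·95)/211 = -475/211.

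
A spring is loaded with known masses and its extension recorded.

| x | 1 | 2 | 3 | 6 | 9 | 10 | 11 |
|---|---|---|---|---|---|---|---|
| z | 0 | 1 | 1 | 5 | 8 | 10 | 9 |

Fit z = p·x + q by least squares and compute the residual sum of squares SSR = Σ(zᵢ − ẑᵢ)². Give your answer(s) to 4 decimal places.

SSR = 2.8171

Forming AᵀA = [[352, 42]; [42, 7]] and Aᵀz = [306, 34]ᵀ gives AᵀA·[p, q]ᵀ = Aᵀz.
Eliminating q: 7·(row 1) − 42·(row 2) gives 700·p = 7·306 − 42·34 = 714, so p = 51/50.
Then q = (34 − 42·(51/50))/7 = -221/175.
Residuals: 17/70, 39/175, -279/350, 1/7, 29/350, 186/175, -67/70; SSR = 493/175.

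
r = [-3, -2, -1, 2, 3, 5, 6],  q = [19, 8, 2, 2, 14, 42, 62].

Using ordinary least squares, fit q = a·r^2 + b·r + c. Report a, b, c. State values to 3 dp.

a = 1.962, b = -1.091, c = -1.828

Compute the Gram sums: Σr^2·r^2 = 2116, Σr^2·r = 340, Σr^2 = 88, Σr·r = 88, Σr = 10, Σ1 = 7.
Moment sums: Σr^2·q = 3621, Σr·q = 553, Σq = 149.
So XᵀX·[a, b, c]ᵀ = Xᵀq: [[2116, 340, 88]; [340, 88, 10]; [88, 10, 7]]·[a, b, c]ᵀ = [3621, 553, 149]ᵀ.
Row-reducing yields a = 1360/693, b = -3023/2772, c = -2533/1386.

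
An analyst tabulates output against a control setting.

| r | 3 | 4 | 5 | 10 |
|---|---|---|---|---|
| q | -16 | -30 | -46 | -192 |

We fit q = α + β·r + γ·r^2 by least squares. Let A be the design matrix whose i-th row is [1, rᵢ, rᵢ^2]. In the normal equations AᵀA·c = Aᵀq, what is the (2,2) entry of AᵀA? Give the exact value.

Row 2 ↔ basis r, column 2 ↔ basis r, so (AᵀA)_{2,2} = Σᵢ (r)·(r) = (3)·(3) + (4)·(4) + (5)·(5) + (10)·(10) = 150.

150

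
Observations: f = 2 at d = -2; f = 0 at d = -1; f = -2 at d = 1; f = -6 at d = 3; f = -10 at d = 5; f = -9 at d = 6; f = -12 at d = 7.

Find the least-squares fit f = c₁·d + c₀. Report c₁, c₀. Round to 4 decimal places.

Entries of AᵀA: Σd·d = 125, Σd = 19, Σ1 = 7.
Moment sums: Σd·f = -212, Σf = -37.
Δ = 125·7 − 19² = 514.
c₁ = ((-212)·7 − 19·(-37))/514 = -781/514; c₀ = (125·(-37) − 19·(-212))/514 = -597/514.

c₁ = -1.5195, c₀ = -1.1615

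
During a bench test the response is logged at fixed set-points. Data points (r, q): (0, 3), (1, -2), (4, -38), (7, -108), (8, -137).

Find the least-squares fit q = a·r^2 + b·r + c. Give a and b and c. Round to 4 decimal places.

a = -1.8046, b = -3.1232, c = 3.0124

Compute the Gram sums: Σr^2·r^2 = 6754, Σr^2·r = 920, Σr^2 = 130, Σr·r = 130, Σr = 20, Σ1 = 5.
Right-hand side: Σr^2·q = -14670, Σr·q = -2006, Σq = -282.
So AᵀA·[a, b, c]ᵀ = Aᵀq: [[6754, 920, 130]; [920, 130, 20]; [130, 20, 5]]·[a, b, c]ᵀ = [-14670, -2006, -282]ᵀ.
Row-reducing yields a = -157/87, b = -6793/2175, c = 2184/725.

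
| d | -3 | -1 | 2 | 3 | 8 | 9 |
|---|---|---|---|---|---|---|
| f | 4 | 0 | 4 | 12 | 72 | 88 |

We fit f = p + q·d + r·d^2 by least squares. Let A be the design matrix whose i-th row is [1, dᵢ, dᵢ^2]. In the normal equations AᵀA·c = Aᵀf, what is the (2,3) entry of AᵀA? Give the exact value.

Row 2 ↔ basis d, column 3 ↔ basis d^2, so (AᵀA)_{2,3} = Σᵢ (d)·(d^2) = (-3)·(9) + (-1)·(1) + (2)·(4) + (3)·(9) + (8)·(64) + (9)·(81) = 1248.

1248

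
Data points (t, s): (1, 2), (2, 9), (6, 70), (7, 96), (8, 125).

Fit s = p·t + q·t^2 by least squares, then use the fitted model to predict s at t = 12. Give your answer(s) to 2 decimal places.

ŝ = 278.84

Sums needed: Σt·t = 154, Σt·t^2 = 1080, Σt^2·t^2 = 7810.
Moment sums: Σt·s = 2112, Σt^2·s = 15262.
Eliminating q: 7810·(row 1) − 1080·(row 2) gives 36340·p = 7810·2112 − 1080·15262 = 11760, so p = 588/1817.
Then q = (15262 − 1080·(588/1817))/7810 = 17347/9085.
At t = 12: ŝ = (588/1817)·(12) + (17347/9085)·(144) = 2533248/9085.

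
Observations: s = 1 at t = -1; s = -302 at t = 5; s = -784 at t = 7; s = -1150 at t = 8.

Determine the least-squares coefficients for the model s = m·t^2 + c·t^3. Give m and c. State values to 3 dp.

Normal-equation sums: Σt^2·t^2 = 7123, Σt^2·t^3 = 52699, Σt^3·t^3 = 395419.
Moment sums: Σt^2·s = -119565, Σt^3·s = -895463.
XᵀX·[m, c]ᵀ = Xᵀs becomes [[7123, 52699]; [52699, 395419]]·[m, c]ᵀ = [-119565, -895463]ᵀ.
Determinant 7123·395419 − 52699² = 39384936.
m = ((-119565)·395419 − 52699·(-895463))/39384936 = -44134049/19692468; c = (7123·(-895463) − 52699·(-119565))/39384936 = -38713507/19692468.

m = -2.241, c = -1.966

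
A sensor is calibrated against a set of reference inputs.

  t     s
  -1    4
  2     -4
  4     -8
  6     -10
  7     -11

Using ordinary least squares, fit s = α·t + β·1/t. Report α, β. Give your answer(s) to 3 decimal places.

Normal-equation sums: Σt·t = 106, Σt·1/t = 5, Σ1/t·1/t = 9601/7056.
For Mᵀs: Σt·s = -181, Σ1/t·s = -236/21.
Determinant 106·(9601/7056) − 5² = 420653/3528.
α = ((-181)·(9601/7056) − 5·(-236/21))/(420653/3528) = -1341301/841306; β = (106·(-236/21) − 5·(-181))/(420653/3528) = -1009848/420653.

α = -1.594, β = -2.401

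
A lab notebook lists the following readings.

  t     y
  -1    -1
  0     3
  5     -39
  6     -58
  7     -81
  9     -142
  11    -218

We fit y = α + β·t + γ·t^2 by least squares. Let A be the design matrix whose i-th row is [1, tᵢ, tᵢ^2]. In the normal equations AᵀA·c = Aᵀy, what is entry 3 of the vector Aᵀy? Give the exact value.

Entry 3 ↔ basis t^2, so (Aᵀy)_{3} = Σᵢ (t^2)·yᵢ = (1)·(-1) + (0)·(3) + (25)·(-39) + (36)·(-58) + (49)·(-81) + (81)·(-142) + (121)·(-218) = -44913.

-44913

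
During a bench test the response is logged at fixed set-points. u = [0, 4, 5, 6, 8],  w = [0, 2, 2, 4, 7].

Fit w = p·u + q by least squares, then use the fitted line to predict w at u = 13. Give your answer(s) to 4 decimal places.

With design matrix X, XᵀX = [[141, 23]; [23, 5]] and Xᵀw = [98, 15]ᵀ.
det = 141·5 − 23² = 176.
p = (98·5 − 23·15)/176 = 145/176; q = (141·15 − 23·98)/176 = -139/176.
At u = 13: ŵ = (145/176)·(13) + (-139/176)·(1) = 873/88.

ŵ = 9.9205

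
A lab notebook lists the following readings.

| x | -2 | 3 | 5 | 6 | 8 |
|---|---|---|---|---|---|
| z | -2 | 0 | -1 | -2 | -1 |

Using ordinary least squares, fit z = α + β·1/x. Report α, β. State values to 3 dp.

α = -1.312, β = 1.728

Forming AᵀA = [[5, 13/40]; [13/40, 6401/14400]] and Aᵀz = [-6, 41/120]ᵀ gives AᵀA·[α, β]ᵀ = Aᵀz.
Δ = 5·(6401/14400) − (13/40)² = 7621/3600.
α = ((-6)·(6401/14400) − (13/40)·(41/120))/(7621/3600) = -40005/30484; β = (5·(41/120) − (13/40)·(-6))/(7621/3600) = 13170/7621.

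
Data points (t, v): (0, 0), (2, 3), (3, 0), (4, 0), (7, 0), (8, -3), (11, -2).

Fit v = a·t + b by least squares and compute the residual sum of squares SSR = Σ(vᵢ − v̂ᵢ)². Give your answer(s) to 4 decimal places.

SSR = 11.2013

The normal system AᵀA·[a, b]ᵀ = Aᵀv is [[263, 35]; [35, 7]]·[a, b]ᵀ = [-40, -2]ᵀ.
det = 263·7 − 35² = 616.
a = ((-40)·7 − 35·(-2))/616 = -15/44; b = (263·(-2) − 35·(-40))/616 = 437/308.
Residuals: -437/308, 697/308, -61/154, -17/308, 149/154, -521/308, 51/154; SSR = 1725/154.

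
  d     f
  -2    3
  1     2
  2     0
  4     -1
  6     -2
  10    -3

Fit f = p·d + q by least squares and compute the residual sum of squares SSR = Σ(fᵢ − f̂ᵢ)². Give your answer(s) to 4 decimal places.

SSR = 2.1219

From the data, Σd·d = 161, Σd = 21, Σ1 = 6.
For Aᵀf: Σd·f = -50, Σf = -1.
det = 161·6 − 21² = 525.
p = ((-50)·6 − 21·(-1))/525 = -93/175; q = (161·(-1) − 21·(-50))/525 = 127/75.
Residuals: 128/525, 88/105, -331/525, -298/525, -53/105, 326/525; SSR = 1114/525.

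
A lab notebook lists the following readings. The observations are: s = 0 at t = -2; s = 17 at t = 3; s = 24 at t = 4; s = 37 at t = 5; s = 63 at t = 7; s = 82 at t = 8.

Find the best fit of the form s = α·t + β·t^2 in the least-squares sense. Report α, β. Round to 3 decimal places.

Normal-equation sums: Σt·t = 167, Σt·t^2 = 1063, Σt^2·t^2 = 7475.
And Σt·s = 1429, Σt^2·s = 9797.
Normal equations: [[167, 1063]; [1063, 7475]]·[α, β]ᵀ = [1429, 9797]ᵀ.
Δ = 167·7475 − 1063² = 118356.
α = (1429·7475 − 1063·9797)/118356 = 22297/9863; β = (167·9797 − 1063·1429)/118356 = 9756/9863.

α = 2.261, β = 0.989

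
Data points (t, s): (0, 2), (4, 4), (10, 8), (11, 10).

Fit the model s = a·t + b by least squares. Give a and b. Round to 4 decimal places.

a = 0.6935, b = 1.6656

Entries of AᵀA: Σt·t = 237, Σt = 25, Σ1 = 4.
Moment sums: Σt·s = 206, Σs = 24.
AᵀA·[a, b]ᵀ = Aᵀs becomes [[237, 25]; [25, 4]]·[a, b]ᵀ = [206, 24]ᵀ.
Eliminating b: 4·(row 1) − 25·(row 2) gives 323·a = 4·206 − 25·24 = 224, so a = 224/323.
Then b = (24 − 25·(224/323))/4 = 538/323.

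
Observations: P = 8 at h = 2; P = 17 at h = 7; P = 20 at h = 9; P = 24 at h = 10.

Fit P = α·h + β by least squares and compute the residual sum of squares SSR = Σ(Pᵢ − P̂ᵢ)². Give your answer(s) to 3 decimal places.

Entries of XᵀX: Σh·h = 234, Σh = 28, Σ1 = 4.
For XᵀP: Σh·P = 555, ΣP = 69.
XᵀX·[α, β]ᵀ = XᵀP becomes [[234, 28]; [28, 4]]·[α, β]ᵀ = [555, 69]ᵀ.
Eliminating β: 4·(row 1) − 28·(row 2) gives 152·α = 4·555 − 28·69 = 288, so α = 36/19.
Then β = (69 − 28·(36/19))/4 = 303/76.
Residuals: 17/76, -1/4, -79/76, 81/76; SSR = 177/76.

SSR = 2.329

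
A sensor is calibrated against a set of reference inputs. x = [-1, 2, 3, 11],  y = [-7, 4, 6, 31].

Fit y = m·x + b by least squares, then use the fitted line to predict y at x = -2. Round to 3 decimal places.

ŷ = -9.498

Normal-equation sums: Σx·x = 135, Σx = 15, Σ1 = 4.
For Aᵀy: Σx·y = 374, Σy = 34.
Normal equations: [[135, 15]; [15, 4]]·[m, b]ᵀ = [374, 34]ᵀ.
det = 135·4 − 15² = 315.
m = (374·4 − 15·34)/315 = 986/315; b = (135·34 − 15·374)/315 = -68/21.
At x = -2: ŷ = (986/315)·(-2) + (-68/21)·(1) = -2992/315.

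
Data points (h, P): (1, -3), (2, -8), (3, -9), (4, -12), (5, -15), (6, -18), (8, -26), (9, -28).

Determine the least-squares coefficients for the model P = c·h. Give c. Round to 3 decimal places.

c = -3.123

Forming XᵀX = [[236]] and XᵀP = [-737]ᵀ gives XᵀX·[c]ᵀ = XᵀP.
Hence c = -737 / 236 ≈ -3.12288.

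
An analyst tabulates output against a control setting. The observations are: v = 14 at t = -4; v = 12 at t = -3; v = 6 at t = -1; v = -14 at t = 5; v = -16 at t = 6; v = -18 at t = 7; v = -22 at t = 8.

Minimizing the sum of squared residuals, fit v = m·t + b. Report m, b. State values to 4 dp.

m = -3.0465, b = 2.4052

Sums needed: Σt·t = 200, Σt = 18, Σ1 = 7.
Moment sums: Σt·v = -566, Σv = -38.
Eliminating b: 7·(row 1) − 18·(row 2) gives 1076·m = 7·(-566) − 18·(-38) = -3278, so m = -1639/538.
Then b = ((-38) − 18·(-1639/538))/7 = 647/269.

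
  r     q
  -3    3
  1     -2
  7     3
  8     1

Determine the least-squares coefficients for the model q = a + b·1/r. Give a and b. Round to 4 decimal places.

a = 2.1592, b = -3.8916

Setting ∂/∂a … = 0 gives: 4·a + (157/168)·b = 5;  (157/168)·a + (32377/28224)·b = -137/56.
(Σ1 = 4, Σ1/r = 157/168, Σ1/r·1/r = 32377/28224, Σq = 5, Σ1/r·q = -137/56.)
det = 4·(32377/28224) − (157/168)² = 11651/3136.
a = (5·(32377/28224) − (157/168)·(-137/56))/(11651/3136) = 226412/104859; b = (4·(-137/56) − (157/168)·5)/(11651/3136) = -136024/34953.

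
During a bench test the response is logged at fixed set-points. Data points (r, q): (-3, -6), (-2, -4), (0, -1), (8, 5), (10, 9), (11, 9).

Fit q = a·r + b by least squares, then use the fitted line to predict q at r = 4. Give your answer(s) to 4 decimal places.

With design matrix M, MᵀM = [[298, 24]; [24, 6]] and Mᵀq = [255, 12]ᵀ.
Δ = 298·6 − 24² = 1212.
a = (255·6 − 24·12)/1212 = 207/202; b = (298·12 − 24·255)/1212 = -212/101.
At r = 4: q̂ = (207/202)·(4) + (-212/101)·(1) = 2.

q̂ = 2.0000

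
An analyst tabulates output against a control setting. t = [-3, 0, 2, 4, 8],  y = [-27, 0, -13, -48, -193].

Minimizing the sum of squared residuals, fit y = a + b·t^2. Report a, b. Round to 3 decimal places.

Compute the Gram sums: Σ1 = 5, Σt^2 = 93, Σt^2·t^2 = 4449.
And Σy = -281, Σt^2·y = -13415.
Eliminating b: 4449·(row 1) − 93·(row 2) gives 13596·a = 4449·(-281) − 93·(-13415) = -2574, so a = -39/206.
Then b = ((-13415) − 93·(-39/206))/4449 = -1861/618.

a = -0.189, b = -3.011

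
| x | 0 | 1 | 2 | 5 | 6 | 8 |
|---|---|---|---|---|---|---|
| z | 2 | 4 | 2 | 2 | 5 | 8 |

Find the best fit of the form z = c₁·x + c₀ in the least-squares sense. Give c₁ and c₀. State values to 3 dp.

Sums needed: Σx·x = 130, Σx = 22, Σ1 = 6.
For Aᵀz: Σx·z = 112, Σz = 23.
Normal equations: [[130, 22]; [22, 6]]·[c₁, c₀]ᵀ = [112, 23]ᵀ.
Determinant 130·6 − 22² = 296.
c₁ = (112·6 − 22·23)/296 = 83/148; c₀ = (130·23 − 22·112)/296 = 263/148.

c₁ = 0.561, c₀ = 1.777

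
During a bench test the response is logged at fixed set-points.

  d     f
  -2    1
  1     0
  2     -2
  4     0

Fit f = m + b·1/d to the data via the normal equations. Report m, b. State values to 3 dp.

m = 0.067, b = -1.013

Setting ∂/∂m … = 0 gives: 4·m + (5/4)·b = -1;  (5/4)·m + (25/16)·b = -3/2.
(Σ1 = 4, Σ1/d = 5/4, Σ1/d·1/d = 25/16, Σf = -1, Σ1/d·f = -3/2.)
Determinant 4·(25/16) − (5/4)² = 75/16.
m = ((-1)·(25/16) − (5/4)·(-3/2))/(75/16) = 1/15; b = (4·(-3/2) − (5/4)·(-1))/(75/16) = -76/75.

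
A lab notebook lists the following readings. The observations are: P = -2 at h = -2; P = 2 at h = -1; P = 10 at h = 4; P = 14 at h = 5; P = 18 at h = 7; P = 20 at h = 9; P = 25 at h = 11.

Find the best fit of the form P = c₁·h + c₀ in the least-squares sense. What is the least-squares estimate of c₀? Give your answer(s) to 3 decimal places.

c₀ = 3.000

The normal system XᵀX·[c₁, c₀]ᵀ = XᵀP is [[297, 33]; [33, 7]]·[c₁, c₀]ᵀ = [693, 87]ᵀ.
Δ = 297·7 − 33² = 990.
c₁ = (693·7 − 33·87)/990 = 2; c₀ = (297·87 − 33·693)/990 = 3.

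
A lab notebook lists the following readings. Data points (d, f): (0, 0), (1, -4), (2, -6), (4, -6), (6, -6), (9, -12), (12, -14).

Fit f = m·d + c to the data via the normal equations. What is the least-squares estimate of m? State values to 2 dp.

The normal equations are: 282·m + 34·c = -352;  34·m + 7·c = -48.
(Σd·d = 282, Σd = 34, Σ1 = 7, Σd·f = -352, Σf = -48.)
Δ = 282·7 − 34² = 818.
m = ((-352)·7 − 34·(-48))/818 = -416/409; c = (282·(-48) − 34·(-352))/818 = -784/409.

m = -1.02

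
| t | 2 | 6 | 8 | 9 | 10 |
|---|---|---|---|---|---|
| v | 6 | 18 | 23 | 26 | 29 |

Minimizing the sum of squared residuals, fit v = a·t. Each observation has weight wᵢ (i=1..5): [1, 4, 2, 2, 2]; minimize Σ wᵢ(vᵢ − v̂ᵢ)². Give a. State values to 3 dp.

Normal-equation sums: Σwᵢ·t·t = 638.
Moment sums: Σwᵢ·t·v = 1860.
Normal equations: [[638]]·[a]ᵀ = [1860]ᵀ.
a = 1860/638 = 2.91536.

a = 2.915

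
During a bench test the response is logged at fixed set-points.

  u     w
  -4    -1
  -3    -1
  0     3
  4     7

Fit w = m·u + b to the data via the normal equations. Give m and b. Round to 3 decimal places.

Entries of XᵀX: Σu·u = 41, Σu = -3, Σ1 = 4.
For Xᵀw: Σu·w = 35, Σw = 8.
Determinant 41·4 − (-3)² = 155.
m = (35·4 − (-3)·8)/155 = 164/155; b = (41·8 − (-3)·35)/155 = 433/155.

m = 1.058, b = 2.794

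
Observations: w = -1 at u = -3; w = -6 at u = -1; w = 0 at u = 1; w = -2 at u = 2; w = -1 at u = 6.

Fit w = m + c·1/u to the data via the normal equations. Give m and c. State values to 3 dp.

m = -2.164, c = 2.465

Entries of MᵀM: Σ1 = 5, Σ1/u = 1/3, Σ1/u·1/u = 43/18.
For Mᵀw: Σw = -10, Σ1/u·w = 31/6.
MᵀM·[m, c]ᵀ = Mᵀw becomes [[5, 1/3]; [1/3, 43/18]]·[m, c]ᵀ = [-10, 31/6]ᵀ.
det = 5·(43/18) − (1/3)² = 71/6.
m = ((-10)·(43/18) − (1/3)·(31/6))/(71/6) = -461/213; c = (5·(31/6) − (1/3)·(-10))/(71/6) = 175/71.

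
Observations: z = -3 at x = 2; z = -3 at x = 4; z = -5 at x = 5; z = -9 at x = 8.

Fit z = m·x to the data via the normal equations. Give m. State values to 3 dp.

Entries of MᵀM: Σx·x = 109.
Moment sums: Σx·z = -115.
So MᵀM·[m]ᵀ = Mᵀz: [[109]]·[m]ᵀ = [-115]ᵀ.
Hence m = -115 / 109 ≈ -1.05505.

m = -1.055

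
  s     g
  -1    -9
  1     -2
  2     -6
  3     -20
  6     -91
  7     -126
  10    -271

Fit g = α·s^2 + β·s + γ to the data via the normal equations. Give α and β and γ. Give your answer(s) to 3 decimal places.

α = -3.041, β = 3.536, γ = -2.272

Normal-equation sums: Σs^2·s^2 = 13796, Σs^2·s = 1594, Σs^2 = 200, Σs·s = 200, Σs = 28, Σ1 = 7.
And Σs^2·g = -36765, Σs·g = -4203, Σg = -525.
So XᵀX·[α, β, γ]ᵀ = Xᵀg: [[13796, 1594, 200]; [1594, 200, 28]; [200, 28, 7]]·[α, β, γ]ᵀ = [-36765, -4203, -525]ᵀ.
Row-reducing yields α = -286461/94214, β = 333159/94214, γ = -107043/47107.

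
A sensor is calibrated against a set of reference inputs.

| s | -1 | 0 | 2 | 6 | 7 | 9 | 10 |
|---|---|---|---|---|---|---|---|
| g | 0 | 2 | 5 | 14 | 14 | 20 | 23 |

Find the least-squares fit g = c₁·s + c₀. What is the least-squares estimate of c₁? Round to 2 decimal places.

c₁ = 2.03

Forming XᵀX = [[271, 33]; [33, 7]] and Xᵀg = [602, 78]ᵀ gives XᵀX·[c₁, c₀]ᵀ = Xᵀg.
Determinant 271·7 − 33² = 808.
c₁ = (602·7 − 33·78)/808 = 205/101; c₀ = (271·78 − 33·602)/808 = 159/101.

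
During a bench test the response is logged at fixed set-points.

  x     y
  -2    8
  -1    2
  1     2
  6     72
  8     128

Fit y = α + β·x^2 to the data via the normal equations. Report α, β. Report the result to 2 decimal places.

α = 0.00, β = 2.00

Compute the Gram sums: Σ1 = 5, Σx^2 = 106, Σx^2·x^2 = 5410.
Right-hand side: Σy = 212, Σx^2·y = 10820.
MᵀM·[α, β]ᵀ = Mᵀy becomes [[5, 106]; [106, 5410]]·[α, β]ᵀ = [212, 10820]ᵀ.
Eliminating β: 5410·(row 1) − 106·(row 2) gives 15814·α = 5410·212 − 106·10820 = 0, so α = 0.
Then β = (10820 − 106·0)/5410 = 2.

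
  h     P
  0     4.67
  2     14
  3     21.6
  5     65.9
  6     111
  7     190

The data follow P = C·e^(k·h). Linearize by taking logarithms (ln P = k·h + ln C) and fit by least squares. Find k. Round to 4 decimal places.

k = 0.5282

Linearized form: ln P = k·h + ln C. From the 6 transformed points,
Σh = 23.0000, Σ(h)² = 123.0000, Σln P = 21.3976, Σh·ln P = 100.4232.
Normal system: [[123.0000, 23.0000]; [23.0000, 6]]·[k, ln C]ᵀ = [100.4232, 21.3976]ᵀ.
Slope k = (n·Σh·ln P − Σh·Σln P)/(n·Σ(h)² − (Σh)²) = (6·100.4232 − 23.0000·21.3976)/209.0000 = 0.52820; ln C = (Σln P − k·Σh)/n = 1.54149.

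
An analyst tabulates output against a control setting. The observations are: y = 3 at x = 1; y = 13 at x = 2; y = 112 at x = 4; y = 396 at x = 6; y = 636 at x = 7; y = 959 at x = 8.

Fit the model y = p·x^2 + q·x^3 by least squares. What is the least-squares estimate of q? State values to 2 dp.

From the data, Σx^2·x^2 = 8066, Σx^2·x^3 = 58408, Σx^3·x^3 = 430610.
Moment sums: Σx^2·y = 108643, Σx^3·y = 801967.
det = 8066·430610 − 58408² = 61805796.
p = (108643·430610 − 58408·801967)/61805796 = -196397/207402; q = (8066·801967 − 58408·108643)/61805796 = 61522739/30902898.

q = 1.99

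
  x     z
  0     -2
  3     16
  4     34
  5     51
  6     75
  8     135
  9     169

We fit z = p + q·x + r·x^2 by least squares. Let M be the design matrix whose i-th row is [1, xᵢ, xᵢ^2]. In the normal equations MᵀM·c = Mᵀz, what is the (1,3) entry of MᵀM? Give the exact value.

231

Row 1 ↔ basis 1, column 3 ↔ basis x^2, so (MᵀM)_{1,3} = Σᵢ x^2 = (1)·(0) + (1)·(9) + (1)·(16) + (1)·(25) + (1)·(36) + (1)·(64) + (1)·(81) = 231.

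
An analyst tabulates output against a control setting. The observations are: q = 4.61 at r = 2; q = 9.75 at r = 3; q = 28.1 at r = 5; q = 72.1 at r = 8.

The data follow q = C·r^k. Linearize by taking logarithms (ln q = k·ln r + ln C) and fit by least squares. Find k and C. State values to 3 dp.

k = 1.995, C = 1.129

Linearized form: ln q = k·ln r + ln C. From the 4 transformed points,
Σln r = 5.4806, Σ(ln r)² = 8.6018, Σln q = 11.4193, Σln r·ln q = 17.8258.
Normal system: [[8.6018, 5.4806]; [5.4806, 4]]·[k, ln C]ᵀ = [17.8258, 11.4193]ᵀ.
Δ = 8.6018·4 − (5.4806)² = 4.3697; k = (17.8258·4 − 5.4806·11.4193)/4.3697 = 1.99512, ln C = (8.6018·11.4193 − 5.4806·17.8258)/4.3697 = 0.12120, so C = exp(0.12120) = 1.12885.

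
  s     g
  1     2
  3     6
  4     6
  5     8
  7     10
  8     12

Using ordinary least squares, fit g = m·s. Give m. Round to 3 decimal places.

m = 1.524

Entries of MᵀM: Σs·s = 164.
For Mᵀg: Σs·g = 250.
m = 250/164 = 1.52439.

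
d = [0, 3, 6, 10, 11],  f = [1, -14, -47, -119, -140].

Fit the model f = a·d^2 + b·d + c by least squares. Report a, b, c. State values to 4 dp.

From the data, Σd^2·d^2 = 26018, Σd^2·d = 2574, Σd^2 = 266, Σd·d = 266, Σd = 30, Σ1 = 5.
Moment sums: Σd^2·f = -30658, Σd·f = -3054, Σf = -319.
So AᵀA·[a, b, c]ᵀ = Aᵀf: [[26018, 2574, 266]; [2574, 266, 30]; [266, 30, 5]]·[a, b, c]ᵀ = [-30658, -3054, -319]ᵀ.
Inverting the 3×3 Gram matrix, [a, b, c]ᵀ = [-6477/6673, -14799/6673, 7633/6673]ᵀ.

a = -0.9706, b = -2.2177, c = 1.1439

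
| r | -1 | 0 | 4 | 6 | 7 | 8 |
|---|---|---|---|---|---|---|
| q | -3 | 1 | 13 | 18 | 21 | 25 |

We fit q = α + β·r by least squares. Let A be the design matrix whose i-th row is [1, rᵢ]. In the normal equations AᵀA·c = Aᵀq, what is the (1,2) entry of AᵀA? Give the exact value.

Row 1 ↔ basis 1, column 2 ↔ basis r, so (AᵀA)_{1,2} = Σᵢ r = (1)·(-1) + (1)·(0) + (1)·(4) + (1)·(6) + (1)·(7) + (1)·(8) = 24.

24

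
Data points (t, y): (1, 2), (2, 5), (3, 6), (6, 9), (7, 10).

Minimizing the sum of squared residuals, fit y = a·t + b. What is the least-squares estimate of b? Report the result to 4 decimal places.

Sums needed: Σt·t = 99, Σt = 19, Σ1 = 5.
Right-hand side: Σt·y = 154, Σy = 32.
Δ = 99·5 − 19² = 134.
a = (154·5 − 19·32)/134 = 81/67; b = (99·32 − 19·154)/134 = 121/67.

b = 1.8060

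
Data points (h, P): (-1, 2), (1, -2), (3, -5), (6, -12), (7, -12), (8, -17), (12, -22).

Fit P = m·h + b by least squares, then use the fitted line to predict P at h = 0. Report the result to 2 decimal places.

P̂ = 0.03

From the data, Σh·h = 304, Σh = 36, Σ1 = 7.
Right-hand side: Σh·P = -575, ΣP = -68.
Normal equations: [[304, 36]; [36, 7]]·[m, b]ᵀ = [-575, -68]ᵀ.
Eliminating b: 7·(row 1) − 36·(row 2) gives 832·m = 7·(-575) − 36·(-68) = -1577, so m = -1577/832.
Then b = ((-68) − 36·(-1577/832))/7 = 7/208.
At h = 0: P̂ = (-1577/832)·(0) + (7/208)·(1) = 7/208.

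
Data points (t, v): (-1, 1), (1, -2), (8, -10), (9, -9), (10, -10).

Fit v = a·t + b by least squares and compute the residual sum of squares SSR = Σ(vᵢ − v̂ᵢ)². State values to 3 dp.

From the data, Σt·t = 247, Σt = 27, Σ1 = 5.
Right-hand side: Σt·v = -264, Σv = -30.
MᵀM·[a, b]ᵀ = Mᵀv becomes [[247, 27]; [27, 5]]·[a, b]ᵀ = [-264, -30]ᵀ.
det = 247·5 − 27² = 506.
a = ((-264)·5 − 27·(-30))/506 = -255/253; b = (247·(-30) − 27·(-264))/506 = -141/253.
Residuals: 139/253, -10/23, -349/253, 159/253, 7/11; SSR = 808/253.

SSR = 3.194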